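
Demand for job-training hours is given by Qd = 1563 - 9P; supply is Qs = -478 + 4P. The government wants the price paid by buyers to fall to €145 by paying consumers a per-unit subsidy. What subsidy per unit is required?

Required subsidy s = €39 per unit

At a buyer price of 145, quantity demanded is 1563 − 9·145 = 258.
Sellers supply 258 only when they receive Ps with -478 + 4·Ps = 258, i.e. Ps = 184.
s = Ps − Pb = 184 − 145 = 39.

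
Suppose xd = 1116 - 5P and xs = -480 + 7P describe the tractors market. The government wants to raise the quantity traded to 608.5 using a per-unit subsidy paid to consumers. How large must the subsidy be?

Required subsidy s = 54 per unit

At x = 608.5, invert demand for the buyer price: Pb = (1116 − 608.5)/5 = 101.5; invert supply for the seller price: Ps = (608.5 − (-480))/7 = 155.5.
The subsidy must fill the gap: s = Ps − Pb = 155.5 − 101.5 = 54.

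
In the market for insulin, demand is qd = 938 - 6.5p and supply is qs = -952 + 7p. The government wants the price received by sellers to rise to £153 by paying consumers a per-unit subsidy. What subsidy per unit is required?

At a seller price of 153, quantity supplied is -952 + 7·153 = 119.
Buyers absorb 119 only when they pay pb with 938 − 6.5·pb = 119, i.e. pb = 126.
s = ps − pb = 153 − 126 = 27.

Required subsidy s = £27 per unit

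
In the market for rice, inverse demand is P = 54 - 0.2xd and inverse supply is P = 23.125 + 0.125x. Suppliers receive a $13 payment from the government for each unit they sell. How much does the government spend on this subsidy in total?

Government cost = $1755

Pre-subsidy: 54 - 0.2x = 23.125 + 0.125x gives x* = 95 and P* = 35.
With the subsidy, sellers receive Ps = Pb + 13 for each unit, where Pb is the price buyers pay.
On the curves, Pb = 54 - 0.2x and Ps = 23.125 + 0.125x; the wedge Ps − Pb = 13 gives 23.125 + 0.125x − (54 - 0.2x) = 13, so x' = 135.
Then Pb = 54 − 0.2·135 = 27 and Ps = 23.125 + 0.125·135 = 40.
Government outlay = subsidy × quantity = 13 × 135 = 1755.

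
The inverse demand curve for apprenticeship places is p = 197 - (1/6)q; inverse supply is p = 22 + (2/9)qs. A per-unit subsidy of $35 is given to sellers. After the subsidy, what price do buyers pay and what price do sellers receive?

Buyers pay $107; sellers receive $142

Pre-subsidy: 197 - (1/6)q = 22 + (2/9)q gives q* = 450 and p* = 122.
With the subsidy, sellers receive ps = pb + 35 for each unit, where pb is the price buyers pay.
On the curves, pb = 197 - (1/6)q and ps = 22 + (2/9)q; the wedge ps − pb = 35 gives 22 + (2/9)q − (197 - (1/6)q) = 35, so q' = 540.
Then pb = 197 − (1/6)·540 = 107 and ps = 22 + (2/9)·540 = 142.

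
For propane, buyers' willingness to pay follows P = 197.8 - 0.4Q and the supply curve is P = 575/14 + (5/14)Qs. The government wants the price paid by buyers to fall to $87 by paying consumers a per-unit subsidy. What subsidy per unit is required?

Required subsidy s = $53 per unit

At a buyer price of 87, quantity demanded is 494.5 − 2.5·87 = 277.
Sellers supply 277 only when they receive Ps = 575/14 + (5/14)·277 = 140.
s = Ps − Pb = 140 − 87 = 53.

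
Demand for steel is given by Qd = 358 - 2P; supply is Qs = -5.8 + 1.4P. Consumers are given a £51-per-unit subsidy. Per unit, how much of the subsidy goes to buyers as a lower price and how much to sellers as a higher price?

Buyers gain £21 per unit; sellers gain £30 per unit

Pre-subsidy: 358 - 2P = -5.8 + 1.4P gives P* = 107, Q* = 144.
With the rebate, buyers effectively pay Pb = Ps − 51, where Ps is the price sellers receive.
Demand in terms of Ps becomes Qd = 358 − 2(Ps − 51) = 460 - 2Ps. Setting this equal to supply: 460 - 2Ps = -5.8 + 1.4Ps, so Ps = 137.
Buyers pay Pb = 137 − 51 = 86; Q' = -5.8 + 1.4·137 = 186.
Buyers' price falls by P* − Pb = 107 − 86 = 21; sellers' price rises by Ps − P* = 137 − 107 = 30.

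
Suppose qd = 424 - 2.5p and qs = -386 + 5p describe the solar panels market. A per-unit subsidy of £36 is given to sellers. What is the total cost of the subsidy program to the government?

Government cost = £7704

Pre-subsidy: 424 - 2.5p = -386 + 5p gives p* = 108, q* = 154.
With the subsidy, sellers receive ps = pb + 36 for each unit, where pb is the price buyers pay.
Supply in terms of pb becomes qs = -386 + 5(pb + 36) = -206 + 5pb. Setting this equal to demand: 424 - 2.5pb = -206 + 5pb, so pb = 84.
Sellers receive ps = 84 + 36 = 120; q' = 424 − 2.5·84 = 214.
Government outlay = subsidy × quantity = 36 × 214 = 7704.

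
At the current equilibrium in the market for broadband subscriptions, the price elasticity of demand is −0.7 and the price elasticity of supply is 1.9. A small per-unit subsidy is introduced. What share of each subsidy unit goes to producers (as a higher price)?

Producer share = 7/26

For a small subsidy around the equilibrium, the benefit split depends on the relative slopes, which at a point are proportional to the elasticities.
Buyer share = εs/(εs + |εd|) = 1.9/(1.9 + 0.7) = 19/26; seller share = |εd|/(εs + |εd|) = 7/26.
So producers capture 7/26 of the subsidy.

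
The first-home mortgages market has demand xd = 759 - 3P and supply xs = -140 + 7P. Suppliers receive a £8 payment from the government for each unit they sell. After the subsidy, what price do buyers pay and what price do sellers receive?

Buyers pay £84.3; sellers receive £92.3

Pre-subsidy: 759 - 3P = -140 + 7P gives P* = 89.9, x* = 489.3.
With the subsidy, sellers receive Ps = Pb + 8 for each unit, where Pb is the price buyers pay.
Supply in terms of Pb becomes xs = -140 + 7(Pb + 8) = -84 + 7Pb. Setting this equal to demand: 759 - 3Pb = -84 + 7Pb, so Pb = 84.3.
Sellers receive Ps = 84.3 + 8 = 92.3; x' = 759 − 3·84.3 = 506.1.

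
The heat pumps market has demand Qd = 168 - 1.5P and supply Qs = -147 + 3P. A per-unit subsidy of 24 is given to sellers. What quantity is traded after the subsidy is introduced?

Q' = 87

Pre-subsidy: 168 - 1.5P = -147 + 3P gives P* = 70, Q* = 63.
With the subsidy, sellers receive Ps = Pb + 24 for each unit, where Pb is the price buyers pay.
Supply in terms of Pb becomes Qs = -147 + 3(Pb + 24) = -75 + 3Pb. Setting this equal to demand: 168 - 1.5Pb = -75 + 3Pb, so Pb = 54.
Sellers receive Ps = 54 + 24 = 78; Q' = 168 − 1.5·54 = 87.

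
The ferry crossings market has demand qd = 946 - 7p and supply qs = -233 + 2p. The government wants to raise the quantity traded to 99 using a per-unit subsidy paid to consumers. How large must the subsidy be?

At q = 99, invert demand for the buyer price: pb = (946 − 99)/7 = 121; invert supply for the seller price: ps = (99 − (-233))/2 = 166.
The subsidy must fill the gap: s = ps − pb = 166 − 121 = 45.

Required subsidy s = 45 per unit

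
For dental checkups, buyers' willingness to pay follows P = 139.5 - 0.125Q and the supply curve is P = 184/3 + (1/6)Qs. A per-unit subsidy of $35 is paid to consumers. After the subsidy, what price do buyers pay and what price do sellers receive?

Pre-subsidy: 139.5 - 0.125Q = 184/3 + (1/6)Q gives Q* = 268 and P* = 106.
With the rebate, buyers effectively pay Pb = Ps − 35, where Ps is the price sellers receive.
On the curves, Pb = 139.5 - 0.125Q and Ps = 184/3 + (1/6)Q; the wedge Ps − Pb = 35 gives 184/3 + (1/6)Q − (139.5 - 0.125Q) = 35, so Q' = 388.
Then Pb = 139.5 − 0.125·388 = 91 and Ps = 184/3 + (1/6)·388 = 126.

Buyers pay $91; sellers receive $126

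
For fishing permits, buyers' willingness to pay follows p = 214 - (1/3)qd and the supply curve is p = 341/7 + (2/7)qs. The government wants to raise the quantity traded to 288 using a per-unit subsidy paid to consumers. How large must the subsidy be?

At q = 288, from the demand curve buyers pay pb = 214 − (1/3)·288 = 118; from the supply curve sellers need ps = 341/7 + (2/7)·288 = 131.
The subsidy must fill the gap: s = ps − pb = 131 − 118 = 13.

Required subsidy s = 13 per unit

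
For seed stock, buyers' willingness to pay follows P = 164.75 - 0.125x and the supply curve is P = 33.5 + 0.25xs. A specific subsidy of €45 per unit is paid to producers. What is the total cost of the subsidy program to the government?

Pre-subsidy: 164.75 - 0.125x = 33.5 + 0.25x gives x* = 350 and P* = 121.
With the subsidy, sellers receive Ps = Pb + 45 for each unit, where Pb is the price buyers pay.
On the curves, Pb = 164.75 - 0.125x and Ps = 33.5 + 0.25x; the wedge Ps − Pb = 45 gives 33.5 + 0.25x − (164.75 - 0.125x) = 45, so x' = 470.
Then Pb = 164.75 − 0.125·470 = 106 and Ps = 33.5 + 0.25·470 = 151.
Government outlay = subsidy × quantity = 45 × 470 = 21150.

Government cost = €21150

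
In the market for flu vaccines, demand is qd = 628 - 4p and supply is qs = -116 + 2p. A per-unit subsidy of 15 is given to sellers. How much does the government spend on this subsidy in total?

Government cost = 2280

Pre-subsidy: 628 - 4p = -116 + 2p gives p* = 124, q* = 132.
With the subsidy, sellers receive ps = pb + 15 for each unit, where pb is the price buyers pay.
Supply in terms of pb becomes qs = -116 + 2(pb + 15) = -86 + 2pb. Setting this equal to demand: 628 - 4pb = -86 + 2pb, so pb = 119.
Sellers receive ps = 119 + 15 = 134; q' = 628 − 4·119 = 152.
Government outlay = subsidy × quantity = 15 × 152 = 2280.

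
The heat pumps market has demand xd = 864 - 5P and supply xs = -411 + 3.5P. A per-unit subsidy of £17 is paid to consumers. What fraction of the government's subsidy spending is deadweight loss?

Pre-subsidy: 864 - 5P = -411 + 3.5P gives P* = 150, x* = 114.
With the rebate, buyers effectively pay Pb = Ps − 17, where Ps is the price sellers receive.
Demand in terms of Ps becomes xd = 864 − 5(Ps − 17) = 949 - 5Ps. Setting this equal to supply: 949 - 5Ps = -411 + 3.5Ps, so Ps = 160.
Buyers pay Pb = 160 − 17 = 143; x' = -411 + 3.5·160 = 149.
ΔCS = ½(114 + 149)(150 − 143) = 920.5; ΔPS = ½(114 + 149)(160 − 150) = 1315.
Government spending = 17 × 149 = 2533.
DWL = ½ × 17 × (149 − 114) = 297.5; fraction = 297.5 / 2533 = 35/298.

DWL / government spending = 35/298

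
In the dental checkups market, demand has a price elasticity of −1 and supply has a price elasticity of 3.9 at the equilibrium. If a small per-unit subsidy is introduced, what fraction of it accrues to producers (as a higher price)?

For a small subsidy around the equilibrium, the benefit split depends on the relative slopes, which at a point are proportional to the elasticities.
Buyer share = εs/(εs + |εd|) = 3.9/(3.9 + 1) = 39/49; seller share = |εd|/(εs + |εd|) = 10/49.
So producers capture 10/49 of the subsidy.

Producer share = 10/49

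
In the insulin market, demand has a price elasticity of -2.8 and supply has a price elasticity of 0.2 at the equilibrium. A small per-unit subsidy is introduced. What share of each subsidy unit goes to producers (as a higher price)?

Producer share = 14/15

For a small subsidy around the equilibrium, the benefit split depends on the relative slopes, which at a point are proportional to the elasticities.
Buyer share = εs/(εs + |εd|) = 0.2/(0.2 + 2.8) = 1/15; seller share = |εd|/(εs + |εd|) = 14/15.
So producers capture 14/15 of the subsidy.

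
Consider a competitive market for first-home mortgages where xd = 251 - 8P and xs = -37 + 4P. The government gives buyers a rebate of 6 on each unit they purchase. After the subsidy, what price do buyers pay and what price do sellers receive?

Buyers pay 22; sellers receive 28

Pre-subsidy: 251 - 8P = -37 + 4P gives P* = 24, x* = 59.
With the rebate, buyers effectively pay Pb = Ps − 6, where Ps is the price sellers receive.
Demand in terms of Ps becomes xd = 251 − 8(Ps − 6) = 299 - 8Ps. Setting this equal to supply: 299 - 8Ps = -37 + 4Ps, so Ps = 28.
Buyers pay Pb = 28 − 6 = 22; x' = -37 + 4·28 = 75.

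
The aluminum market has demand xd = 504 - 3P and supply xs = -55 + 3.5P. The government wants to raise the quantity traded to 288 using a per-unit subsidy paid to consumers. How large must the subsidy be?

At x = 288, invert demand for the buyer price: Pb = (504 − 288)/3 = 72; invert supply for the seller price: Ps = (288 − (-55))/3.5 = 98.
The subsidy must fill the gap: s = Ps − Pb = 98 − 72 = 26.

Required subsidy s = 26 per unit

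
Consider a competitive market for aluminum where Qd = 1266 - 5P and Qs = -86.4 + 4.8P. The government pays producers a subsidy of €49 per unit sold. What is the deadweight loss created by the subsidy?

Deadweight loss = €2940

Pre-subsidy: 1266 - 5P = -86.4 + 4.8P gives P* = 138, Q* = 576.
With the subsidy, sellers receive Ps = Pb + 49 for each unit, where Pb is the price buyers pay.
Supply in terms of Pb becomes Qs = -86.4 + 4.8(Pb + 49) = 148.8 + 4.8Pb. Setting this equal to demand: 1266 - 5Pb = 148.8 + 4.8Pb, so Pb = 114.
Sellers receive Ps = 114 + 49 = 163; Q' = 1266 − 5·114 = 696.
The subsidy expands output by 696 − 576 = 120 past the efficient level; on those units the gap between marginal cost and willingness to pay runs from 0 up to 49.
DWL = ½ × 49 × 120 = 2940.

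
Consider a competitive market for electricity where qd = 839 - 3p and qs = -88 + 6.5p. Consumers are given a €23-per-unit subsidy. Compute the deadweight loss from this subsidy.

Pre-subsidy: 839 - 3p = -88 + 6.5p gives p* = 1854/19, q* = 10379/19.
With the rebate, buyers effectively pay pb = ps − 23, where ps is the price sellers receive.
Demand in terms of ps becomes qd = 839 − 3(ps − 23) = 908 - 3ps. Setting this equal to supply: 908 - 3ps = -88 + 6.5ps, so ps = 1992/19.
Buyers pay pb = 1992/19 − 23 = 1555/19; q' = -88 + 6.5·(1992/19) = 11276/19.
The subsidy expands output by 11276/19 − 10379/19 = 897/19 past the efficient level; on those units the gap between marginal cost and willingness to pay runs from 0 up to 23.
DWL = ½ × 23 × 897/19 = 20631/38.

Deadweight loss = 20631/38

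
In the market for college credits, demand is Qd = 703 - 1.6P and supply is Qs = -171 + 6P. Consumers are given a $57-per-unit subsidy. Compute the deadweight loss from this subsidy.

Pre-subsidy: 703 - 1.6P = -171 + 6P gives P* = 115, Q* = 519.
With the rebate, buyers effectively pay Pb = Ps − 57, where Ps is the price sellers receive.
Demand in terms of Ps becomes Qd = 703 − 1.6(Ps − 57) = 794.2 - 1.6Ps. Setting this equal to supply: 794.2 - 1.6Ps = -171 + 6Ps, so Ps = 127.
Buyers pay Pb = 127 − 57 = 70; Q' = -171 + 6·127 = 591.
The subsidy expands output by 591 − 519 = 72 past the efficient level; on those units the gap between marginal cost and willingness to pay runs from 0 up to 57.
DWL = ½ × 57 × 72 = 2052.

Deadweight loss = $2052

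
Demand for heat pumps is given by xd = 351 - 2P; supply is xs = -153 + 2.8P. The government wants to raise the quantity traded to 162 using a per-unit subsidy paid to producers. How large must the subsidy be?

Required subsidy s = 18 per unit

At x = 162, invert demand for the buyer price: Pb = (351 − 162)/2 = 94.5; invert supply for the seller price: Ps = (162 − (-153))/2.8 = 112.5.
The subsidy must fill the gap: s = Ps − Pb = 112.5 − 94.5 = 18.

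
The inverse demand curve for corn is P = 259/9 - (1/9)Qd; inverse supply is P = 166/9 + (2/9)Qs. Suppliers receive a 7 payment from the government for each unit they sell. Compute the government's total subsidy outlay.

Pre-subsidy: 259/9 - (1/9)Q = 166/9 + (2/9)Q gives Q* = 31 and P* = 76/3.
With the subsidy, sellers receive Ps = Pb + 7 for each unit, where Pb is the price buyers pay.
On the curves, Pb = 259/9 - (1/9)Q and Ps = 166/9 + (2/9)Q; the wedge Ps − Pb = 7 gives 166/9 + (2/9)Q − (259/9 - (1/9)Q) = 7, so Q' = 52.
Then Pb = 259/9 − (1/9)·52 = 23 and Ps = 166/9 + (2/9)·52 = 30.
Government outlay = subsidy × quantity = 7 × 52 = 364.

Government cost = 364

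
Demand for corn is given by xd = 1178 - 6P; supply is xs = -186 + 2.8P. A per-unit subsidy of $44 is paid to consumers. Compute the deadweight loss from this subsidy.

Deadweight loss = $1848

Pre-subsidy: 1178 - 6P = -186 + 2.8P gives P* = 155, x* = 248.
With the rebate, buyers effectively pay Pb = Ps − 44, where Ps is the price sellers receive.
Demand in terms of Ps becomes xd = 1178 − 6(Ps − 44) = 1442 - 6Ps. Setting this equal to supply: 1442 - 6Ps = -186 + 2.8Ps, so Ps = 185.
Buyers pay Pb = 185 − 44 = 141; x' = -186 + 2.8·185 = 332.
The subsidy expands output by 332 − 248 = 84 past the efficient level; on those units the gap between marginal cost and willingness to pay runs from 0 up to 44.
DWL = ½ × 44 × 84 = 1848.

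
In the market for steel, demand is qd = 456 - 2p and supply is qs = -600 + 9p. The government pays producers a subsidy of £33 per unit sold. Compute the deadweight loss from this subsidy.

Pre-subsidy: 456 - 2p = -600 + 9p gives p* = 96, q* = 264.
With the subsidy, sellers receive ps = pb + 33 for each unit, where pb is the price buyers pay.
Supply in terms of pb becomes qs = -600 + 9(pb + 33) = -303 + 9pb. Setting this equal to demand: 456 - 2pb = -303 + 9pb, so pb = 69.
Sellers receive ps = 69 + 33 = 102; q' = 456 − 2·69 = 318.
The subsidy expands output by 318 − 264 = 54 past the efficient level; on those units the gap between marginal cost and willingness to pay runs from 0 up to 33.
DWL = ½ × 33 × 54 = 891.

Deadweight loss = £891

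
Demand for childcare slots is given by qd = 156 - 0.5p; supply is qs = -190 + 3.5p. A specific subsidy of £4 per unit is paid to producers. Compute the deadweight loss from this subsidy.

Deadweight loss = £3.5

Pre-subsidy: 156 - 0.5p = -190 + 3.5p gives p* = 86.5, q* = 112.75.
With the subsidy, sellers receive ps = pb + 4 for each unit, where pb is the price buyers pay.
Supply in terms of pb becomes qs = -190 + 3.5(pb + 4) = -176 + 3.5pb. Setting this equal to demand: 156 - 0.5pb = -176 + 3.5pb, so pb = 83.
Sellers receive ps = 83 + 4 = 87; q' = 156 − 0.5·83 = 114.5.
The subsidy expands output by 114.5 − 112.75 = 1.75 past the efficient level; on those units the gap between marginal cost and willingness to pay runs from 0 up to 4.
DWL = ½ × 4 × 1.75 = 3.5.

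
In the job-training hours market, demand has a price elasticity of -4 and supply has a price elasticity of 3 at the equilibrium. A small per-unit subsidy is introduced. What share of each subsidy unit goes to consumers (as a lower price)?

For a small subsidy around the equilibrium, the benefit split depends on the relative slopes, which at a point are proportional to the elasticities.
Buyer share = εs/(εs + |εd|) = 3/(3 + 4) = 3/7; seller share = |εd|/(εs + |εd|) = 4/7.

Consumer share = 3/7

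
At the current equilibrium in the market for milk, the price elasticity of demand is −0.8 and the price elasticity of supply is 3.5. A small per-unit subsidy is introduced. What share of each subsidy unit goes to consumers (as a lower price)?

Consumer share = 35/43

For a small subsidy around the equilibrium, the benefit split depends on the relative slopes, which at a point are proportional to the elasticities.
Buyer share = εs/(εs + |εd|) = 3.5/(3.5 + 0.8) = 35/43; seller share = |εd|/(εs + |εd|) = 8/43.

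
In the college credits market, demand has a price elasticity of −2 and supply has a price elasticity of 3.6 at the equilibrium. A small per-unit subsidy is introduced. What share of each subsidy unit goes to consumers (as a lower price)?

Consumer share = 9/14

For a small subsidy around the equilibrium, the benefit split depends on the relative slopes, which at a point are proportional to the elasticities.
Buyer share = εs/(εs + |εd|) = 3.6/(3.6 + 2) = 9/14; seller share = |εd|/(εs + |εd|) = 5/14.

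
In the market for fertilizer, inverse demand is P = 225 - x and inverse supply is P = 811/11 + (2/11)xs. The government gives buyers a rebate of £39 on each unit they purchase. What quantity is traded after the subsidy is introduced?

x' = 161

Pre-subsidy: 225 - x = 811/11 + (2/11)x gives x* = 128 and P* = 97.
With the rebate, buyers effectively pay Pb = Ps − 39, where Ps is the price sellers receive.
On the curves, Pb = 225 - x and Ps = 811/11 + (2/11)x; the wedge Ps − Pb = 39 gives 811/11 + (2/11)x − (225 - x) = 39, so x' = 161.
Then Pb = 225 − 1·161 = 64 and Ps = 811/11 + (2/11)·161 = 103.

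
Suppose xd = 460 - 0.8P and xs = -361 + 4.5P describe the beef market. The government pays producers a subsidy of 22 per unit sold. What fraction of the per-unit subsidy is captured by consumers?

Consumer share = 45/53

Pre-subsidy: 460 - 0.8P = -361 + 4.5P gives P* = 8210/53, x* = 17812/53.
With the subsidy, sellers receive Ps = Pb + 22 for each unit, where Pb is the price buyers pay.
Supply in terms of Pb becomes xs = -361 + 4.5(Pb + 22) = -262 + 4.5Pb. Setting this equal to demand: 460 - 0.8Pb = -262 + 4.5Pb, so Pb = 7220/53.
Sellers receive Ps = 7220/53 + 22 = 8386/53; x' = 460 − 0.8·(7220/53) = 18604/53.
Buyers' price falls by P* − Pb = 8210/53 − 7220/53 = 990/53; sellers' price rises by Ps − P* = 8386/53 − 8210/53 = 176/53.
So consumers capture (990/53)/22 = 45/53 of each unit of subsidy.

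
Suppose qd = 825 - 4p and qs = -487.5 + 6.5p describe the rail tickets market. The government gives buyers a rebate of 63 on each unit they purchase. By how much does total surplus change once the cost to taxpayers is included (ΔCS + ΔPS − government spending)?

Net change in total surplus = -4914

Pre-subsidy: 825 - 4p = -487.5 + 6.5p gives p* = 125, q* = 325.
With the rebate, buyers effectively pay pb = ps − 63, where ps is the price sellers receive.
Demand in terms of ps becomes qd = 825 − 4(ps − 63) = 1077 - 4ps. Setting this equal to supply: 1077 - 4ps = -487.5 + 6.5ps, so ps = 149.
Buyers pay pb = 149 − 63 = 86; q' = -487.5 + 6.5·149 = 481.
ΔCS = ½(325 + 481)(125 − 86) = 15717; ΔPS = ½(325 + 481)(149 − 125) = 9672.
Government spending = 63 × 481 = 30303.
Net change = 15717 + 9672 − 30303 = -4914. The loss equals the DWL triangle ½·63·156.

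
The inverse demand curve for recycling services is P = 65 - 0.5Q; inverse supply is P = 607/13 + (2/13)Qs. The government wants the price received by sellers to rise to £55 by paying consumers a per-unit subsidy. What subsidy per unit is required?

At a seller price of 55, quantity supplied is -303.5 + 6.5·55 = 54.
Buyers absorb 54 only when they pay Pb = 65 − 0.5·54 = 38.
s = Ps − Pb = 55 − 38 = 17.

Required subsidy s = £17 per unit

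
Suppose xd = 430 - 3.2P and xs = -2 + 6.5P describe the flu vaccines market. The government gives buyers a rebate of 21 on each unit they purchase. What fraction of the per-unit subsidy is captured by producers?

Producer share = 32/97

Pre-subsidy: 430 - 3.2P = -2 + 6.5P gives P* = 4320/97, x* = 27886/97.
With the rebate, buyers effectively pay Pb = Ps − 21, where Ps is the price sellers receive.
Demand in terms of Ps becomes xd = 430 − 3.2(Ps − 21) = 497.2 - 3.2Ps. Setting this equal to supply: 497.2 - 3.2Ps = -2 + 6.5Ps, so Ps = 4992/97.
Buyers pay Pb = 4992/97 − 21 = 2955/97; x' = -2 + 6.5·(4992/97) = 32254/97.
Buyers' price falls by P* − Pb = 4320/97 − 2955/97 = 1365/97; sellers' price rises by Ps − P* = 4992/97 − 4320/97 = 672/97.
So producers capture (672/97)/21 = 32/97 of each unit of subsidy.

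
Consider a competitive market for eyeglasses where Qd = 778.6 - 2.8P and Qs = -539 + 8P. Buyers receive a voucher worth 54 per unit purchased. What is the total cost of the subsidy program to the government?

Pre-subsidy: 778.6 - 2.8P = -539 + 8P gives P* = 122, Q* = 437.
With the rebate, buyers effectively pay Pb = Ps − 54, where Ps is the price sellers receive.
Demand in terms of Ps becomes Qd = 778.6 − 2.8(Ps − 54) = 929.8 - 2.8Ps. Setting this equal to supply: 929.8 - 2.8Ps = -539 + 8Ps, so Ps = 136.
Buyers pay Pb = 136 − 54 = 82; Q' = -539 + 8·136 = 549.
Government outlay = subsidy × quantity = 54 × 549 = 29646.

Government cost = 29646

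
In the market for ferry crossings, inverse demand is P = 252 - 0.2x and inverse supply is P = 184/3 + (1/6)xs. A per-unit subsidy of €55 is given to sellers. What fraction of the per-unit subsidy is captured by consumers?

Pre-subsidy: 252 - 0.2x = 184/3 + (1/6)x gives x* = 520 and P* = 148.
With the subsidy, sellers receive Ps = Pb + 55 for each unit, where Pb is the price buyers pay.
On the curves, Pb = 252 - 0.2x and Ps = 184/3 + (1/6)x; the wedge Ps − Pb = 55 gives 184/3 + (1/6)x − (252 - 0.2x) = 55, so x' = 670.
Then Pb = 252 − 0.2·670 = 118 and Ps = 184/3 + (1/6)·670 = 173.
Buyers' price falls by P* − Pb = 148 − 118 = 30; sellers' price rises by Ps − P* = 173 − 148 = 25.
So consumers capture 30/55 = 6/11 of each unit of subsidy.

Consumer share = 6/11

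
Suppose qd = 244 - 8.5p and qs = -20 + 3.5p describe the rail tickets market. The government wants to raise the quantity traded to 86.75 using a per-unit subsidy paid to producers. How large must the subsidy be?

At q = 86.75, invert demand for the buyer price: pb = (244 − 86.75)/8.5 = 18.5; invert supply for the seller price: ps = (86.75 − (-20))/3.5 = 30.5.
The subsidy must fill the gap: s = ps − pb = 30.5 − 18.5 = 12.

Required subsidy s = 12 per unit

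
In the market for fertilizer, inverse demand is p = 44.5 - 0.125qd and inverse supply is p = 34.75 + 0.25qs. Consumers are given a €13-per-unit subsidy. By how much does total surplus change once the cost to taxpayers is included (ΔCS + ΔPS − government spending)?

Net change in total surplus = -676/3

Pre-subsidy: 44.5 - 0.125q = 34.75 + 0.25q gives q* = 26 and p* = 41.25.
With the rebate, buyers effectively pay pb = ps − 13, where ps is the price sellers receive.
On the curves, pb = 44.5 - 0.125q and ps = 34.75 + 0.25q; the wedge ps − pb = 13 gives 34.75 + 0.25q − (44.5 - 0.125q) = 13, so q' = 182/3.
Then pb = 44.5 − 0.125·(182/3) = 443/12 and ps = 34.75 + 0.25·(182/3) = 599/12.
ΔCS = ½(26 + 182/3)(41.25 − 443/12) = 1690/9; ΔPS = ½(26 + 182/3)(599/12 − 41.25) = 3380/9.
Government spending = 13 × 182/3 = 2366/3.
Net change = 1690/9 + 3380/9 − 2366/3 = -676/3. The loss equals the DWL triangle ½·13·104/3.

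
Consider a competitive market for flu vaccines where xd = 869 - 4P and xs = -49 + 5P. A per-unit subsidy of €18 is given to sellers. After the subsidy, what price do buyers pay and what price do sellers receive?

Buyers pay €92; sellers receive €110

Pre-subsidy: 869 - 4P = -49 + 5P gives P* = 102, x* = 461.
With the subsidy, sellers receive Ps = Pb + 18 for each unit, where Pb is the price buyers pay.
Supply in terms of Pb becomes xs = -49 + 5(Pb + 18) = 41 + 5Pb. Setting this equal to demand: 869 - 4Pb = 41 + 5Pb, so Pb = 92.
Sellers receive Ps = 92 + 18 = 110; x' = 869 − 4·92 = 501.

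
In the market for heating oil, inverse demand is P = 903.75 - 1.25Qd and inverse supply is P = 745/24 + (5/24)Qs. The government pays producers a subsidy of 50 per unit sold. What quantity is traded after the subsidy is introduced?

Q' = 4429/7

Pre-subsidy: 903.75 - 1.25Q = 745/24 + (5/24)Q gives Q* = 4189/7 and P* = 1090/7.
With the subsidy, sellers receive Ps = Pb + 50 for each unit, where Pb is the price buyers pay.
On the curves, Pb = 903.75 - 1.25Q and Ps = 745/24 + (5/24)Q; the wedge Ps − Pb = 50 gives 745/24 + (5/24)Q − (903.75 - 1.25Q) = 50, so Q' = 4429/7.
Then Pb = 903.75 − 1.25·(4429/7) = 790/7 and Ps = 745/24 + (5/24)·(4429/7) = 1140/7.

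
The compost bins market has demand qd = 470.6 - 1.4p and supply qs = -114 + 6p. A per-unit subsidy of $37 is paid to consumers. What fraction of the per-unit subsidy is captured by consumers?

Pre-subsidy: 470.6 - 1.4p = -114 + 6p gives p* = 79, q* = 360.
With the rebate, buyers effectively pay pb = ps − 37, where ps is the price sellers receive.
Demand in terms of ps becomes qd = 470.6 − 1.4(ps − 37) = 522.4 - 1.4ps. Setting this equal to supply: 522.4 - 1.4ps = -114 + 6ps, so ps = 86.
Buyers pay pb = 86 − 37 = 49; q' = -114 + 6·86 = 402.
Buyers' price falls by p* − pb = 79 − 49 = 30; sellers' price rises by ps − p* = 86 − 79 = 7.
So consumers capture 30/37 = 30/37 of each unit of subsidy.

Consumer share = 30/37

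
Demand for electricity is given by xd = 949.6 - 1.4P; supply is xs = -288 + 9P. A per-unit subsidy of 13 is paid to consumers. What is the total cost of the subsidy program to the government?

Pre-subsidy: 949.6 - 1.4P = -288 + 9P gives P* = 119, x* = 783.
With the rebate, buyers effectively pay Pb = Ps − 13, where Ps is the price sellers receive.
Demand in terms of Ps becomes xd = 949.6 − 1.4(Ps − 13) = 967.8 - 1.4Ps. Setting this equal to supply: 967.8 - 1.4Ps = -288 + 9Ps, so Ps = 120.75.
Buyers pay Pb = 120.75 − 13 = 107.75; x' = -288 + 9·120.75 = 798.75.
Government outlay = subsidy × quantity = 13 × 798.75 = 10383.75.

Government cost = 10383.75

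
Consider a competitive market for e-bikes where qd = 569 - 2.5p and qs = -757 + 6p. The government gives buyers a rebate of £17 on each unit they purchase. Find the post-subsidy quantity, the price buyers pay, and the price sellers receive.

q' = 209; buyers pay £144; sellers receive £161

Pre-subsidy: 569 - 2.5p = -757 + 6p gives p* = 156, q* = 179.
With the rebate, buyers effectively pay pb = ps − 17, where ps is the price sellers receive.
Demand in terms of ps becomes qd = 569 − 2.5(ps − 17) = 611.5 - 2.5ps. Setting this equal to supply: 611.5 - 2.5ps = -757 + 6ps, so ps = 161.
Buyers pay pb = 161 − 17 = 144; q' = -757 + 6·161 = 209.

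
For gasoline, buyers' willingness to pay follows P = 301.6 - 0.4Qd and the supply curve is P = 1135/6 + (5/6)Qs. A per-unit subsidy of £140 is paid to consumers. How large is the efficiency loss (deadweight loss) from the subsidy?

Deadweight loss = 294000/37

Pre-subsidy: 301.6 - 0.4Q = 1135/6 + (5/6)Q gives Q* = 3373/37 and P* = 9810/37.
With the rebate, buyers effectively pay Pb = Ps − 140, where Ps is the price sellers receive.
On the curves, Pb = 301.6 - 0.4Q and Ps = 1135/6 + (5/6)Q; the wedge Ps − Pb = 140 gives 1135/6 + (5/6)Q − (301.6 - 0.4Q) = 140, so Q' = 7573/37.
Then Pb = 301.6 − 0.4·(7573/37) = 8130/37 and Ps = 1135/6 + (5/6)·(7573/37) = 13310/37.
The subsidy expands output by 7573/37 − 3373/37 = 4200/37 past the efficient level; on those units the gap between marginal cost and willingness to pay runs from 0 up to 140.
DWL = ½ × 140 × 4200/37 = 294000/37.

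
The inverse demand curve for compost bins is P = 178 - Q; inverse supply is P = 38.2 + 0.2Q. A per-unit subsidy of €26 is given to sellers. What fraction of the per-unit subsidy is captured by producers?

Producer share = 1/6

Pre-subsidy: 178 - Q = 38.2 + 0.2Q gives Q* = 116.5 and P* = 61.5.
With the subsidy, sellers receive Ps = Pb + 26 for each unit, where Pb is the price buyers pay.
On the curves, Pb = 178 - Q and Ps = 38.2 + 0.2Q; the wedge Ps − Pb = 26 gives 38.2 + 0.2Q − (178 - Q) = 26, so Q' = 829/6.
Then Pb = 178 − 1·(829/6) = 239/6 and Ps = 38.2 + 0.2·(829/6) = 395/6.
Buyers' price falls by P* − Pb = 61.5 − 239/6 = 65/3; sellers' price rises by Ps − P* = 395/6 − 61.5 = 13/3.
So producers capture (13/3)/26 = 1/6 of each unit of subsidy.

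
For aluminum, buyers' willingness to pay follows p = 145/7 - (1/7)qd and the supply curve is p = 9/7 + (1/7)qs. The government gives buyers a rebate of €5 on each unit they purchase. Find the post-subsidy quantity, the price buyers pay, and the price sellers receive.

q' = 85.5; buyers pay €8.5; sellers receive €13.5

Pre-subsidy: 145/7 - (1/7)q = 9/7 + (1/7)q gives q* = 68 and p* = 11.
With the rebate, buyers effectively pay pb = ps − 5, where ps is the price sellers receive.
On the curves, pb = 145/7 - (1/7)q and ps = 9/7 + (1/7)q; the wedge ps − pb = 5 gives 9/7 + (1/7)q − (145/7 - (1/7)q) = 5, so q' = 85.5.
Then pb = 145/7 − (1/7)·85.5 = 8.5 and ps = 9/7 + (1/7)·85.5 = 13.5.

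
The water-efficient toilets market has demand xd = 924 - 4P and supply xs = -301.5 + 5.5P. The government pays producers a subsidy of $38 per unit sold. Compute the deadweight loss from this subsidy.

Deadweight loss = $1672

Pre-subsidy: 924 - 4P = -301.5 + 5.5P gives P* = 129, x* = 408.
With the subsidy, sellers receive Ps = Pb + 38 for each unit, where Pb is the price buyers pay.
Supply in terms of Pb becomes xs = -301.5 + 5.5(Pb + 38) = -92.5 + 5.5Pb. Setting this equal to demand: 924 - 4Pb = -92.5 + 5.5Pb, so Pb = 107.
Sellers receive Ps = 107 + 38 = 145; x' = 924 − 4·107 = 496.
The subsidy expands output by 496 − 408 = 88 past the efficient level; on those units the gap between marginal cost and willingness to pay runs from 0 up to 38.
DWL = ½ × 38 × 88 = 1672.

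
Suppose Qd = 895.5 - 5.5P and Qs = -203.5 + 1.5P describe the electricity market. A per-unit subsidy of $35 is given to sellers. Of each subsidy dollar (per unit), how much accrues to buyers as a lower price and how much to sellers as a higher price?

Buyers gain $7.5 per unit; sellers gain $27.5 per unit

Pre-subsidy: 895.5 - 5.5P = -203.5 + 1.5P gives P* = 157, Q* = 32.
With the subsidy, sellers receive Ps = Pb + 35 for each unit, where Pb is the price buyers pay.
Supply in terms of Pb becomes Qs = -203.5 + 1.5(Pb + 35) = -151 + 1.5Pb. Setting this equal to demand: 895.5 - 5.5Pb = -151 + 1.5Pb, so Pb = 149.5.
Sellers receive Ps = 149.5 + 35 = 184.5; Q' = 895.5 − 5.5·149.5 = 73.25.
Buyers' price falls by P* − Pb = 157 − 149.5 = 7.5; sellers' price rises by Ps − P* = 184.5 − 157 = 27.5.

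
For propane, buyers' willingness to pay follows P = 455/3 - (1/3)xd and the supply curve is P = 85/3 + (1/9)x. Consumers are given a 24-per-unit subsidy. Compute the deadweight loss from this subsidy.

Deadweight loss = 648

Pre-subsidy: 455/3 - (1/3)x = 85/3 + (1/9)x gives x* = 277.5 and P* = 355/6.
With the rebate, buyers effectively pay Pb = Ps − 24, where Ps is the price sellers receive.
On the curves, Pb = 455/3 - (1/3)x and Ps = 85/3 + (1/9)x; the wedge Ps − Pb = 24 gives 85/3 + (1/9)x − (455/3 - (1/3)x) = 24, so x' = 331.5.
Then Pb = 455/3 − (1/3)·331.5 = 247/6 and Ps = 85/3 + (1/9)·331.5 = 391/6.
The subsidy expands output by 331.5 − 277.5 = 54 past the efficient level; on those units the gap between marginal cost and willingness to pay runs from 0 up to 24.
DWL = ½ × 24 × 54 = 648.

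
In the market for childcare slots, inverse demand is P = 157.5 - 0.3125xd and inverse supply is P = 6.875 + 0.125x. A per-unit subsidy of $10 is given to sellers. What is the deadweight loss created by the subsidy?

Deadweight loss = 800/7

Pre-subsidy: 157.5 - 0.3125x = 6.875 + 0.125x gives x* = 2410/7 and P* = 2795/56.
With the subsidy, sellers receive Ps = Pb + 10 for each unit, where Pb is the price buyers pay.
On the curves, Pb = 157.5 - 0.3125x and Ps = 6.875 + 0.125x; the wedge Ps − Pb = 10 gives 6.875 + 0.125x − (157.5 - 0.3125x) = 10, so x' = 2570/7.
Then Pb = 157.5 − 0.3125·(2570/7) = 2395/56 and Ps = 6.875 + 0.125·(2570/7) = 2955/56.
The subsidy expands output by 2570/7 − 2410/7 = 160/7 past the efficient level; on those units the gap between marginal cost and willingness to pay runs from 0 up to 10.
DWL = ½ × 10 × 160/7 = 800/7.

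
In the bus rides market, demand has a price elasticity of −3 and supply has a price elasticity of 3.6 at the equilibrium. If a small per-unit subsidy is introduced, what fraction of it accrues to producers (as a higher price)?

For a small subsidy around the equilibrium, the benefit split depends on the relative slopes, which at a point are proportional to the elasticities.
Buyer share = εs/(εs + |εd|) = 3.6/(3.6 + 3) = 6/11; seller share = |εd|/(εs + |εd|) = 5/11.
So producers capture 5/11 of the subsidy.

Producer share = 5/11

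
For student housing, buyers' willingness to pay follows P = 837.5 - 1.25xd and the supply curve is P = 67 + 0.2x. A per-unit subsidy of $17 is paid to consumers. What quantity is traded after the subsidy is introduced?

x' = 15750/29

Pre-subsidy: 837.5 - 1.25x = 67 + 0.2x gives x* = 15410/29 and P* = 5025/29.
With the rebate, buyers effectively pay Pb = Ps − 17, where Ps is the price sellers receive.
On the curves, Pb = 837.5 - 1.25x and Ps = 67 + 0.2x; the wedge Ps − Pb = 17 gives 67 + 0.2x − (837.5 - 1.25x) = 17, so x' = 15750/29.
Then Pb = 837.5 − 1.25·(15750/29) = 4600/29 and Ps = 67 + 0.2·(15750/29) = 5093/29.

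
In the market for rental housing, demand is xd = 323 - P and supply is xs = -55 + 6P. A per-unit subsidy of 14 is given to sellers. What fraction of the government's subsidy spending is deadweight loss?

DWL / government spending = 6/281

Pre-subsidy: 323 - P = -55 + 6P gives P* = 54, x* = 269.
With the subsidy, sellers receive Ps = Pb + 14 for each unit, where Pb is the price buyers pay.
Supply in terms of Pb becomes xs = -55 + 6(Pb + 14) = 29 + 6Pb. Setting this equal to demand: 323 - Pb = 29 + 6Pb, so Pb = 42.
Sellers receive Ps = 42 + 14 = 56; x' = 323 − 1·42 = 281.
ΔCS = ½(269 + 281)(54 − 42) = 3300; ΔPS = ½(269 + 281)(56 − 54) = 550.
Government spending = 14 × 281 = 3934.
DWL = ½ × 14 × (281 − 269) = 84; fraction = 84 / 3934 = 6/281.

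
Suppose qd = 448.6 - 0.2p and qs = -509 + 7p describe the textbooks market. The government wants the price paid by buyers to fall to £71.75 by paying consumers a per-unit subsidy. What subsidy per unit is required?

At a buyer price of 71.75, quantity demanded is 448.6 − 0.2·71.75 = 434.25.
Sellers supply 434.25 only when they receive ps with -509 + 7·ps = 434.25, i.e. ps = 134.75.
s = ps − pb = 134.75 − 71.75 = 63.

Required subsidy s = £63 per unit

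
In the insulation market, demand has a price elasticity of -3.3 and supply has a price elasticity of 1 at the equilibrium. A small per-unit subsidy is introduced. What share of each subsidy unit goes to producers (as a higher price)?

For a small subsidy around the equilibrium, the benefit split depends on the relative slopes, which at a point are proportional to the elasticities.
Buyer share = εs/(εs + |εd|) = 1/(1 + 3.3) = 10/43; seller share = |εd|/(εs + |εd|) = 33/43.
So producers capture 33/43 of the subsidy.

Producer share = 33/43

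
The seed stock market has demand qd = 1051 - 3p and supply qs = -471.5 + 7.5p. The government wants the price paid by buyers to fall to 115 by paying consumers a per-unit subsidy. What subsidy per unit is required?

Required subsidy s = 42 per unit

At a buyer price of 115, quantity demanded is 1051 − 3·115 = 706.
Sellers supply 706 only when they receive ps with -471.5 + 7.5·ps = 706, i.e. ps = 157.
s = ps − pb = 157 − 115 = 42.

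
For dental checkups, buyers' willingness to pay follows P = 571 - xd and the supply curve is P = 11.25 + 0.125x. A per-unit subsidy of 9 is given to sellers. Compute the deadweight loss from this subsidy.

Deadweight loss = 36

Pre-subsidy: 571 - x = 11.25 + 0.125x gives x* = 4478/9 and P* = 661/9.
With the subsidy, sellers receive Ps = Pb + 9 for each unit, where Pb is the price buyers pay.
On the curves, Pb = 571 - x and Ps = 11.25 + 0.125x; the wedge Ps − Pb = 9 gives 11.25 + 0.125x − (571 - x) = 9, so x' = 4550/9.
Then Pb = 571 − 1·(4550/9) = 589/9 and Ps = 11.25 + 0.125·(4550/9) = 670/9.
The subsidy expands output by 4550/9 − 4478/9 = 8 past the efficient level; on those units the gap between marginal cost and willingness to pay runs from 0 up to 9.
DWL = ½ × 9 × 8 = 36.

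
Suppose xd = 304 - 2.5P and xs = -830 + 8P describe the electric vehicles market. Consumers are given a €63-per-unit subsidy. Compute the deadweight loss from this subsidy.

Pre-subsidy: 304 - 2.5P = -830 + 8P gives P* = 108, x* = 34.
With the rebate, buyers effectively pay Pb = Ps − 63, where Ps is the price sellers receive.
Demand in terms of Ps becomes xd = 304 − 2.5(Ps − 63) = 461.5 - 2.5Ps. Setting this equal to supply: 461.5 - 2.5Ps = -830 + 8Ps, so Ps = 123.
Buyers pay Pb = 123 − 63 = 60; x' = -830 + 8·123 = 154.
The subsidy expands output by 154 − 34 = 120 past the efficient level; on those units the gap between marginal cost and willingness to pay runs from 0 up to 63.
DWL = ½ × 63 × 120 = 3780.

Deadweight loss = €3780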